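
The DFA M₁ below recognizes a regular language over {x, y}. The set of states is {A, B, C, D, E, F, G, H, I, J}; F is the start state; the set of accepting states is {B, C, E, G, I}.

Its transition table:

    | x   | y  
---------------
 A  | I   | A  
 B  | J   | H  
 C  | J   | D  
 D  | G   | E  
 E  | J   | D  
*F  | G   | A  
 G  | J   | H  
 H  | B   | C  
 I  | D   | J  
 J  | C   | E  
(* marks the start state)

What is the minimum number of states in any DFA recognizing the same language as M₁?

Initial partition by acceptance: {B,C,E,G,I} | {A,D,F,H,J}.
On input y, block {A,D,F,H,J} splits into {D,H,J} and {A,F}.
Stable partition: {B,C,E,G,I} | {D,H,J} | {A,F} — 3 equivalence classes.

3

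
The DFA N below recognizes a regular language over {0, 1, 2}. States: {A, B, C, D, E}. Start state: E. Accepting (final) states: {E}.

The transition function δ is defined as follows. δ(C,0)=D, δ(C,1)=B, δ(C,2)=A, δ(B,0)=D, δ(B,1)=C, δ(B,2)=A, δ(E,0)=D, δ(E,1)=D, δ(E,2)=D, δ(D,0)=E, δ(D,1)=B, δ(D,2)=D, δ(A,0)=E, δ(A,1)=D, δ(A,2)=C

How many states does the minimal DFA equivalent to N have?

4

Start with accepting vs non-accepting: {E} | {A,B,C,D}.
Split {A,B,C,D} by δ(·,0) → {A,D} and {B,C}.
Refine {A,D} on symbol 1: members go to different blocks, giving {A} and {D}.
No further refinement is possible. Final partition (4 blocks): {E} | {A} | {B,C} | {D}.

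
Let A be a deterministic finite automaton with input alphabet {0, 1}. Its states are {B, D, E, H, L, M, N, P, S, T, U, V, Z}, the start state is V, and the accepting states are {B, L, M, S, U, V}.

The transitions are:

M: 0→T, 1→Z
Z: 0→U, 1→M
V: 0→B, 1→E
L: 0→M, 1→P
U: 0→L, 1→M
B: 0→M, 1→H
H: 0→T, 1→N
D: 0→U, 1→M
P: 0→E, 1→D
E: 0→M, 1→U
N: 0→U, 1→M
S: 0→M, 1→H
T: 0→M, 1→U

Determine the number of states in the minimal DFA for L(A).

7

States {S} cannot be reached from the start state, so discard them.
Start with accepting vs non-accepting: {B,L,M,U,V} | {D,E,H,N,P,T,Z}.
Split {B,L,M,U,V} by δ(·,0) → {B,L,U,V} and {M}.
Refine {B,L,U,V} on symbol 0: members go to different blocks, giving {U,V} and {B,L}.
Refine {U,V} on symbol 1: members go to different blocks, giving {V} and {U}.
Refine {D,E,H,N,P,T,Z} on symbol 0: members go to different blocks, giving {D,N,Z} and {H,P} and {E,T}.
No further refinement is possible. Final partition (7 blocks): {V} | {D,N,Z} | {M} | {B,L} | {U} | {H,P} | {E,T}.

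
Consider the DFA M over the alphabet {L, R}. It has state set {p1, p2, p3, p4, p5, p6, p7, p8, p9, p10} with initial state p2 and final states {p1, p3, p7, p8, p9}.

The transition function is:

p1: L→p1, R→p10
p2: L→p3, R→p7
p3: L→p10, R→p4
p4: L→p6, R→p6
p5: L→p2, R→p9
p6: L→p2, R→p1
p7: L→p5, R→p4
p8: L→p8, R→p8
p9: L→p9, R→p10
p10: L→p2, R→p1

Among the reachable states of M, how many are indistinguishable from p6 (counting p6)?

3

Reachable states from the start: {p1,p2,p3,p4,p5,p6,p7,p9,p10}. Unreachable: {p8} — drop them.
P0 = {p1,p3,p7,p9} | {p2,p4,p5,p6,p10}.
Refine {p1,p3,p7,p9} on symbol L: members go to different blocks, giving {p1,p9} and {p3,p7}.
On input L, block {p2,p4,p5,p6,p10} splits into {p4,p5,p6,p10} and {p2}.
On input L, block {p4,p5,p6,p10} splits into {p5,p6,p10} and {p4}.
The partition is now stable with 5 blocks: {p1,p9} | {p5,p6,p10} | {p3,p7} | {p2} | {p4}.
The equivalence class containing p6 is {p5,p6,p10}, of size 3.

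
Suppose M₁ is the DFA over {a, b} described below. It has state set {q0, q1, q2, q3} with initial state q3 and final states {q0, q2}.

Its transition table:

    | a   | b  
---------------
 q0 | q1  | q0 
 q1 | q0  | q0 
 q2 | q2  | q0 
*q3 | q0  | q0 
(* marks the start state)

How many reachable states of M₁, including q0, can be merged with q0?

1

First remove the unreachable states {q2}; 3 states remain.
P0 = {q0} | {q1,q3}.
Stable partition: {q0} | {q1,q3} — 2 equivalence classes.
State q0 belongs to the block {q0}, which has 1 states.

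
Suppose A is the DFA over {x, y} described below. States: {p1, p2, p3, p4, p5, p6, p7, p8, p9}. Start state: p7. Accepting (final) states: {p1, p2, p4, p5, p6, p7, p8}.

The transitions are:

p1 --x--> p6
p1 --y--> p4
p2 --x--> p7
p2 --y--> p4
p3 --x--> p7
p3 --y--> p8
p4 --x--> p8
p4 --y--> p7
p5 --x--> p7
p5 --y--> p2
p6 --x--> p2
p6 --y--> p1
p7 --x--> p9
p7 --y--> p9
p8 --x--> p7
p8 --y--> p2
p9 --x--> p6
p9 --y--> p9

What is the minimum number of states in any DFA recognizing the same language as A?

First remove the unreachable states {p3,p5}; 7 states remain.
P0 = {p1,p2,p4,p6,p7,p8} | {p9}.
Split {p1,p2,p4,p6,p7,p8} by δ(·,x) → {p1,p2,p4,p6,p8} and {p7}.
On input x, block {p1,p2,p4,p6,p8} splits into {p1,p4,p6} and {p2,p8}.
Split {p1,p4,p6} by δ(·,x) → {p4,p6} and {p1}.
Split {p4,p6} by δ(·,y) → {p4} and {p6}.
On input y, block {p2,p8} splits into {p2} and {p8}.
Stable partition: {p4} | {p9} | {p7} | {p2} | {p1} | {p6} | {p8} — 7 equivalence classes.

7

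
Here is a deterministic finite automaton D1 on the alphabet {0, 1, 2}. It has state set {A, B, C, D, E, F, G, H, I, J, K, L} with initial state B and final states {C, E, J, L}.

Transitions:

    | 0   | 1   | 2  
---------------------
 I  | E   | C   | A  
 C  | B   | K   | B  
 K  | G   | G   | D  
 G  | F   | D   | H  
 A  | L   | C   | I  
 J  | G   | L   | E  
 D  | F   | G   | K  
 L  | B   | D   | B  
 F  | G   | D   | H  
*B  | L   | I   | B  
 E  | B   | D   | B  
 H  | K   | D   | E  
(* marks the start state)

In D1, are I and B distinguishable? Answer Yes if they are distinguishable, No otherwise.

Yes

Reachable states from the start: {A,B,C,D,E,F,G,H,I,K,L}. Unreachable: {J} — drop them.
P0 = {C,E,L} | {A,B,D,F,G,H,I,K}.
Split {A,B,D,F,G,H,I,K} by δ(·,0) → {D,F,G,H,K} and {A,B,I}.
Split {D,F,G,H,K} by δ(·,2) → {D,F,G,K} and {H}.
Split {D,F,G,K} by δ(·,2) → {D,K} and {F,G}.
Split {A,B,I} by δ(·,1) → {A,I} and {B}.
The partition is now stable with 6 blocks: {C,E,L} | {D,K} | {A,I} | {H} | {F,G} | {B}.
I and B end up in different blocks, so they are distinguishable. For instance, the string '1' is accepted from only I.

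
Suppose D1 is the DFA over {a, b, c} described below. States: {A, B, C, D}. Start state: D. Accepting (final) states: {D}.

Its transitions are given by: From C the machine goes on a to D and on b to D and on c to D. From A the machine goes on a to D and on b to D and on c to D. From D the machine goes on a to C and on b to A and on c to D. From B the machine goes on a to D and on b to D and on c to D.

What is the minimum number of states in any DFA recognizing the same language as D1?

First remove the unreachable states {B}; 3 states remain.
Initial partition by acceptance: {D} | {A,C}.
The partition is now stable with 2 blocks: {D} | {A,C}.

2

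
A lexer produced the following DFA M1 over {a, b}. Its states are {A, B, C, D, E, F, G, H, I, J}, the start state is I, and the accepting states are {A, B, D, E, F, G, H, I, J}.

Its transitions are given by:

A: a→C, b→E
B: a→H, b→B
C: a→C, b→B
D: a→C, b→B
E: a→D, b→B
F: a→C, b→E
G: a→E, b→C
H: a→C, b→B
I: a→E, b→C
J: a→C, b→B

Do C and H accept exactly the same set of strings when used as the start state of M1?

No

Reachable states from the start: {B,C,D,E,H,I}. Unreachable: {A,F,G,J} — drop them.
P0 = {B,D,E,H,I} | {C}.
On input a, block {B,D,E,H,I} splits into {B,E,I} and {D,H}.
Split {B,E,I} by δ(·,a) → {B,E} and {I}.
The partition is now stable with 4 blocks: {B,E} | {C} | {D,H} | {I}.
C and H end up in different blocks, so they are distinguishable. For instance, the string 'ε' is accepted from only H.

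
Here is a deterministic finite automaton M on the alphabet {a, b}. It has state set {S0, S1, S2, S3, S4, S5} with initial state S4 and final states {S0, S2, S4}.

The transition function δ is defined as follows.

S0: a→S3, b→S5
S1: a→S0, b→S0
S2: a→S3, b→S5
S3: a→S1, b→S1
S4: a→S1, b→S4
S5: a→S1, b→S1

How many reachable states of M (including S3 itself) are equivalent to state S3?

2

First remove the unreachable states {S2}; 5 states remain.
P0 = {S0,S4} | {S1,S3,S5}.
Split {S0,S4} by δ(·,b) → {S0} and {S4}.
On input a, block {S1,S3,S5} splits into {S3,S5} and {S1}.
No further refinement is possible. Final partition (4 blocks): {S0} | {S3,S5} | {S4} | {S1}.
The equivalence class containing S3 is {S3,S5}, of size 2.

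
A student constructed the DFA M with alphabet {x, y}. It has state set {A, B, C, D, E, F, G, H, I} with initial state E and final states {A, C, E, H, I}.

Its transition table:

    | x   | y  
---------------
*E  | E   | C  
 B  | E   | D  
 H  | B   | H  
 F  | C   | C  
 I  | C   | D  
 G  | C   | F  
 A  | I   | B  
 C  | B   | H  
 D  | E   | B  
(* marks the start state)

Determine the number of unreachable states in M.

BFS from E reaches {B, C, D, E, H}; the 4 state(s) A, F, G, I are never visited.

4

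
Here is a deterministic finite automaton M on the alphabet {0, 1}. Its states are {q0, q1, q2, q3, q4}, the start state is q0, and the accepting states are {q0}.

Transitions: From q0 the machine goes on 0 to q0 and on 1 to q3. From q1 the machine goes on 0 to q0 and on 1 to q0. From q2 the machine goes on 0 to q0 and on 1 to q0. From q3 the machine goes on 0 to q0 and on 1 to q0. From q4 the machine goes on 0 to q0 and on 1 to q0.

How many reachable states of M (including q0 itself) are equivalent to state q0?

1

First remove the unreachable states {q1,q2,q4}; 2 states remain.
Initial partition by acceptance: {q0} | {q3}.
No further refinement is possible. Final partition (2 blocks): {q0} | {q3}.
State q0 belongs to the block {q0}, which has 1 states.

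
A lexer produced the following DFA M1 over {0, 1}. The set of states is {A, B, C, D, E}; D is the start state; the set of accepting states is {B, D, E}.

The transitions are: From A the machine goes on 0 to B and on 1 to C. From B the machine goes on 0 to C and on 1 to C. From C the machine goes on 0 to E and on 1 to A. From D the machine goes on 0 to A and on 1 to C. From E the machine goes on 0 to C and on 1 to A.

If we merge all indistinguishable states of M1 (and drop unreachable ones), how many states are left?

2

Every state is reachable, so we keep all 5.
Initial partition by acceptance: {B,D,E} | {A,C}.
No further refinement is possible. Final partition (2 blocks): {B,D,E} | {A,C}.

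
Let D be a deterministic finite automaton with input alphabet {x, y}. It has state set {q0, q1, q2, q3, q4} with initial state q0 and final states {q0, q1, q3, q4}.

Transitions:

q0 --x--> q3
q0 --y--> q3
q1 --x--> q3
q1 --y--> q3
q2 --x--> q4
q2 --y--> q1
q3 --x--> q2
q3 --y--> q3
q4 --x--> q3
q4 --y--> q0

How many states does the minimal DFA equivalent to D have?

Every state is reachable, so we keep all 5.
Initial partition by acceptance: {q0,q1,q3,q4} | {q2}.
On input x, block {q0,q1,q3,q4} splits into {q0,q1,q4} and {q3}.
Refine {q0,q1,q4} on symbol y: members go to different blocks, giving {q0,q1} and {q4}.
Stable partition: {q0,q1} | {q2} | {q3} | {q4} — 4 equivalence classes.

4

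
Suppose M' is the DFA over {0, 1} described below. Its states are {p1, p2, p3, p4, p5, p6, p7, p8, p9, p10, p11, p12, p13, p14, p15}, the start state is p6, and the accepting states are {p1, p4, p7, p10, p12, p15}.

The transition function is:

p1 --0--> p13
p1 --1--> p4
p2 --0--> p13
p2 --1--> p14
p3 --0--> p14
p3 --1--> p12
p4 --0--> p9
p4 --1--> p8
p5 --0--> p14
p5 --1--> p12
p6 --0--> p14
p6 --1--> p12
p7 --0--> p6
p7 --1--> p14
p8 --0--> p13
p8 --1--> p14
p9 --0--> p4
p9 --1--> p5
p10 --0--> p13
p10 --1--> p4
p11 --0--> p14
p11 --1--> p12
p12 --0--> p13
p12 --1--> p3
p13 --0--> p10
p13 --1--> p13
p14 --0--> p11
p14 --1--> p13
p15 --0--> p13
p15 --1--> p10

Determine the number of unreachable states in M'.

Starting at p6 and following transitions, the reachable set is {p3, p4, p5, p6, p8, p9, p10, p11, p12, p13, p14}. That leaves p1, p2, p7, p15 unreachable — 4 in total.

4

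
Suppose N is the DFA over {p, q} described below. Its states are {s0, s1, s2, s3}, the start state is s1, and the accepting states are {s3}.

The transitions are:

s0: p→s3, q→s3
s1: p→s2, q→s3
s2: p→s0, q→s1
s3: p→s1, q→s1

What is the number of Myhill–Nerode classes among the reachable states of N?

4

Every state is reachable, so we keep all 4.
Initial partition by acceptance: {s3} | {s0,s1,s2}.
Refine {s0,s1,s2} on symbol p: members go to different blocks, giving {s1,s2} and {s0}.
Split {s1,s2} by δ(·,p) → {s1} and {s2}.
No further refinement is possible. Final partition (4 blocks): {s3} | {s1} | {s0} | {s2}.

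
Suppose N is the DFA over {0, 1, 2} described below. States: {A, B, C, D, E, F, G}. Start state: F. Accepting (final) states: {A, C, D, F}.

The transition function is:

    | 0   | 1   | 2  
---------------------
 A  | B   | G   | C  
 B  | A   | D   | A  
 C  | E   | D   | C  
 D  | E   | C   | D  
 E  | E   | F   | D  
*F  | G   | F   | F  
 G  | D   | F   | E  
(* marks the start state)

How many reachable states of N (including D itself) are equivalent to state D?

Reachable states from the start: {C,D,E,F,G}. Unreachable: {A,B} — drop them.
P0 = {C,D,F} | {E,G}.
On input 0, block {E,G} splits into {E} and {G}.
Refine {C,D,F} on symbol 0: members go to different blocks, giving {C,D} and {F}.
No further refinement is possible. Final partition (4 blocks): {C,D} | {E} | {G} | {F}.
The equivalence class containing D is {C,D}, of size 2.

2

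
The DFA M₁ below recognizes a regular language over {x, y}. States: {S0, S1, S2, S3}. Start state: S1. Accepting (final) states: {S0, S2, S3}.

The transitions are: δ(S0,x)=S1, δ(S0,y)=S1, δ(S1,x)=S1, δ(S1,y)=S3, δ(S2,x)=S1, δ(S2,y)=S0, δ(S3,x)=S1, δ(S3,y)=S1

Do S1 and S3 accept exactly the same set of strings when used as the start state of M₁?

No

Reachable states from the start: {S1,S3}. Unreachable: {S0,S2} — drop them.
Start with accepting vs non-accepting: {S3} | {S1}.
No further refinement is possible. Final partition (2 blocks): {S3} | {S1}.
S1 and S3 end up in different blocks, so they are distinguishable. For instance, the string 'ε' is accepted from only S3.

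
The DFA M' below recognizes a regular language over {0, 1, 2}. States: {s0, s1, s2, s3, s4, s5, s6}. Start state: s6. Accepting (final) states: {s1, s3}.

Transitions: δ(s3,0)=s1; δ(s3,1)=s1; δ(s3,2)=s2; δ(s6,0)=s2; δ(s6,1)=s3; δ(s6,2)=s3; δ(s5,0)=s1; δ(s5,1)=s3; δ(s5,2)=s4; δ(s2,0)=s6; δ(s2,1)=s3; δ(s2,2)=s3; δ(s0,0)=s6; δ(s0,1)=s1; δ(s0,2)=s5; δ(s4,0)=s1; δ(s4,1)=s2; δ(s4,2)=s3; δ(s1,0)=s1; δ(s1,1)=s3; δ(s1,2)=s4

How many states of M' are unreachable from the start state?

No path from s6 leads to s0, s5; the other 5 states are all reachable.

2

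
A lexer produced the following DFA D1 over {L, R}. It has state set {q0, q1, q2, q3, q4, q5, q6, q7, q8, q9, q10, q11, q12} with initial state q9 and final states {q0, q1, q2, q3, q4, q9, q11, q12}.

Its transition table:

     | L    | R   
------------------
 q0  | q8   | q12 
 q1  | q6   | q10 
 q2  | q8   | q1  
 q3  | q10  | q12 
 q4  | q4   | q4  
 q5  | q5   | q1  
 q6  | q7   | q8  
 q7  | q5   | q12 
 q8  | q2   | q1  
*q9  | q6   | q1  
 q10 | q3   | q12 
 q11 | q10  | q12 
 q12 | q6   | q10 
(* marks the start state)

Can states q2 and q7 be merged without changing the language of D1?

No

Reachable states from the start: {q1,q2,q3,q5,q6,q7,q8,q9,q10,q12}. Unreachable: {q0,q4,q11} — drop them.
Initial partition by acceptance: {q1,q2,q3,q9,q12} | {q5,q6,q7,q8,q10}.
Split {q1,q2,q3,q9,q12} by δ(·,R) → {q2,q3,q9} and {q1,q12}.
Refine {q5,q6,q7,q8,q10} on symbol L: members go to different blocks, giving {q5,q6,q7} and {q8,q10}.
On input L, block {q2,q3,q9} splits into {q2,q3} and {q9}.
Split {q5,q6,q7} by δ(·,R) → {q5,q7} and {q6}.
Stable partition: {q2,q3} | {q5,q7} | {q1,q12} | {q8,q10} | {q9} | {q6} — 6 equivalence classes.
q2 and q7 end up in different blocks, so they are distinguishable. For instance, the string 'ε' is accepted from only q2.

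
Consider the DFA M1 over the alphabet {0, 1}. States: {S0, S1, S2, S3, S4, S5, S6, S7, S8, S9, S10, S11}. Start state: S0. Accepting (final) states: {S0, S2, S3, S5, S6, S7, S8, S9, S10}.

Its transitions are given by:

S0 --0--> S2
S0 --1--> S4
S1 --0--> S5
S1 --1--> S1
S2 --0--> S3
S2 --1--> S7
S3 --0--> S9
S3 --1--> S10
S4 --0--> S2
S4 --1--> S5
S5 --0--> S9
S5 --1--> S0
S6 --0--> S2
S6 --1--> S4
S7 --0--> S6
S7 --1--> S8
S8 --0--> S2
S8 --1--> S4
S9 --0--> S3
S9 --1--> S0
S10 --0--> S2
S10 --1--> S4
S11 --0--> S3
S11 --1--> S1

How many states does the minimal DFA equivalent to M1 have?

5

Reachable states from the start: {S0,S2,S3,S4,S5,S6,S7,S8,S9,S10}. Unreachable: {S1,S11} — drop them.
Start with accepting vs non-accepting: {S0,S2,S3,S5,S6,S7,S8,S9,S10} | {S4}.
Refine {S0,S2,S3,S5,S6,S7,S8,S9,S10} on symbol 1: members go to different blocks, giving {S2,S3,S5,S7,S9} and {S0,S6,S8,S10}.
On input 0, block {S2,S3,S5,S7,S9} splits into {S2,S3,S5,S9} and {S7}.
On input 1, block {S2,S3,S5,S9} splits into {S3,S5,S9} and {S2}.
The partition is now stable with 5 blocks: {S3,S5,S9} | {S4} | {S0,S6,S8,S10} | {S7} | {S2}.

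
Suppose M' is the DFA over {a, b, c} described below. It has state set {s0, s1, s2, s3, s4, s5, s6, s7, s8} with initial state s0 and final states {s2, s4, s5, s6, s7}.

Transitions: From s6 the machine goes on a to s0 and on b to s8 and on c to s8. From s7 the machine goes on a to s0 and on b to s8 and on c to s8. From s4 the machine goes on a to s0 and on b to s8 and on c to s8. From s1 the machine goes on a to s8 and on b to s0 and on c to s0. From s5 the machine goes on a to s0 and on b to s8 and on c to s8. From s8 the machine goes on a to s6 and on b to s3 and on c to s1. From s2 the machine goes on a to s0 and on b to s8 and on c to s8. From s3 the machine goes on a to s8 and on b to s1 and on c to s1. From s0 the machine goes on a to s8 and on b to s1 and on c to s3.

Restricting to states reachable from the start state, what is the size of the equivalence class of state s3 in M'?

3

First remove the unreachable states {s2,s4,s5,s7}; 5 states remain.
P0 = {s6} | {s0,s1,s3,s8}.
Split {s0,s1,s3,s8} by δ(·,a) → {s0,s1,s3} and {s8}.
The partition is now stable with 3 blocks: {s6} | {s0,s1,s3} | {s8}.
The equivalence class containing s3 is {s0,s1,s3}, of size 3.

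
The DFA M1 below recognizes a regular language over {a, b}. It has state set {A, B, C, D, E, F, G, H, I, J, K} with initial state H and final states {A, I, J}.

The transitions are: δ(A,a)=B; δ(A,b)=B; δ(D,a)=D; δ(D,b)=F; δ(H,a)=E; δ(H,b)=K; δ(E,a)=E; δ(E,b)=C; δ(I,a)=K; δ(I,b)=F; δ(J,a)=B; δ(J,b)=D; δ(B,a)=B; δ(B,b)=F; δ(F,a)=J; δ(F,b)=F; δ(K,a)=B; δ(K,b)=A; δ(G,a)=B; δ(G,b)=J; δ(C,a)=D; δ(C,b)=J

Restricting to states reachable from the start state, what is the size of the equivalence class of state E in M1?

2

First remove the unreachable states {G,I}; 9 states remain.
Start with accepting vs non-accepting: {A,J} | {B,C,D,E,F,H,K}.
Refine {B,C,D,E,F,H,K} on symbol a: members go to different blocks, giving {B,C,D,E,H,K} and {F}.
On input b, block {B,C,D,E,H,K} splits into {B,D} and {C,K} and {E,H}.
No further refinement is possible. Final partition (5 blocks): {A,J} | {B,D} | {F} | {C,K} | {E,H}.
The equivalence class containing E is {E,H}, of size 2.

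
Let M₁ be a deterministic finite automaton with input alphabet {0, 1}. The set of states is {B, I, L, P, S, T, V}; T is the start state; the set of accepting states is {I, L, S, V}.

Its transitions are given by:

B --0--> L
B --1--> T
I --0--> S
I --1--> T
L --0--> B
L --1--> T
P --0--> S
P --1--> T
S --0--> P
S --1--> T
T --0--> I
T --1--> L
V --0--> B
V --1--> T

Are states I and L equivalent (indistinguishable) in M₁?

No

First remove the unreachable states {V}; 6 states remain.
P0 = {I,L,S} | {B,P,T}.
On input 0, block {I,L,S} splits into {L,S} and {I}.
On input 0, block {B,P,T} splits into {B,P} and {T}.
Stable partition: {L,S} | {B,P} | {I} | {T} — 4 equivalence classes.
I and L end up in different blocks, so they are distinguishable. For instance, the string '0' is accepted from only I.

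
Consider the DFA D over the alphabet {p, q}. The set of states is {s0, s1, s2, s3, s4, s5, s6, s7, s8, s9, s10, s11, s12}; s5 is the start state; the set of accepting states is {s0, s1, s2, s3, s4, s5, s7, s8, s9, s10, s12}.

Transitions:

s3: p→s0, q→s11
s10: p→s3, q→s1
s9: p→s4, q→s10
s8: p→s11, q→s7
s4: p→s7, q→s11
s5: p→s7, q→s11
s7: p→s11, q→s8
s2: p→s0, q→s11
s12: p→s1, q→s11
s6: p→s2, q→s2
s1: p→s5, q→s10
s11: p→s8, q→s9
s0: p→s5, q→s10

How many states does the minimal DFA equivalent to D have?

6

Reachable states from the start: {s0,s1,s3,s4,s5,s7,s8,s9,s10,s11}. Unreachable: {s2,s6,s12} — drop them.
P0 = {s0,s1,s3,s4,s5,s7,s8,s9,s10} | {s11}.
Refine {s0,s1,s3,s4,s5,s7,s8,s9,s10} on symbol p: members go to different blocks, giving {s0,s1,s3,s4,s5,s9,s10} and {s7,s8}.
Split {s0,s1,s3,s4,s5,s9,s10} by δ(·,p) → {s0,s1,s3,s9,s10} and {s4,s5}.
On input p, block {s0,s1,s3,s9,s10} splits into {s0,s1,s9} and {s3,s10}.
Refine {s3,s10} on symbol p: members go to different blocks, giving {s3} and {s10}.
Stable partition: {s0,s1,s9} | {s11} | {s7,s8} | {s4,s5} | {s3} | {s10} — 6 equivalence classes.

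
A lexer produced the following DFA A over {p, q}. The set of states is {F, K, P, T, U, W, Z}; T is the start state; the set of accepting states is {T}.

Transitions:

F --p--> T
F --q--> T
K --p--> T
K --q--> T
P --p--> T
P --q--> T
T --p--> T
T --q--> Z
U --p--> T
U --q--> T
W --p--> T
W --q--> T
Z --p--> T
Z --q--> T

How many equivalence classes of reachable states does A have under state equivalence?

2

Reachable states from the start: {T,Z}. Unreachable: {F,K,P,U,W} — drop them.
P0 = {T} | {Z}.
Stable partition: {T} | {Z} — 2 equivalence classes.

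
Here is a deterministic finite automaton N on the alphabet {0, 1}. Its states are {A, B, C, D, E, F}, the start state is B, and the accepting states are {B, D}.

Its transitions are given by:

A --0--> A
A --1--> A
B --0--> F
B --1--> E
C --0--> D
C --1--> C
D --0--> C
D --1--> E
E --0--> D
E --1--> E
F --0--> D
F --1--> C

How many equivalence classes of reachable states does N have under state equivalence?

2

First remove the unreachable states {A}; 5 states remain.
P0 = {B,D} | {C,E,F}.
The partition is now stable with 2 blocks: {B,D} | {C,E,F}.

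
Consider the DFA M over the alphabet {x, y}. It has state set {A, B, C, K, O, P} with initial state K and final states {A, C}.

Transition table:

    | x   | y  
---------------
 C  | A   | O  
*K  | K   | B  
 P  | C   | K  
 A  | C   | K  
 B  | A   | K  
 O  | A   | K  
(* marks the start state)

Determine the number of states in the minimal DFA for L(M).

4

First remove the unreachable states {P}; 5 states remain.
P0 = {A,C} | {B,K,O}.
On input x, block {B,K,O} splits into {B,O} and {K}.
Refine {A,C} on symbol y: members go to different blocks, giving {A} and {C}.
No further refinement is possible. Final partition (4 blocks): {A} | {B,O} | {K} | {C}.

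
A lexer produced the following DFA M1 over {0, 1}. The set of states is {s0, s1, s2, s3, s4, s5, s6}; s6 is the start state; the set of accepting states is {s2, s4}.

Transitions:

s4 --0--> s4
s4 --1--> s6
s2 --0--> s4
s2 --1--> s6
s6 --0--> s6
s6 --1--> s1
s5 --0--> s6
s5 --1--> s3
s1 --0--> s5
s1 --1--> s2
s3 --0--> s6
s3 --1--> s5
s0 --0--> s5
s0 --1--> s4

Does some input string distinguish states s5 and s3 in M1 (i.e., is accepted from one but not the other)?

No

Reachable states from the start: {s1,s2,s3,s4,s5,s6}. Unreachable: {s0} — drop them.
P0 = {s2,s4} | {s1,s3,s5,s6}.
Split {s1,s3,s5,s6} by δ(·,1) → {s3,s5,s6} and {s1}.
Split {s3,s5,s6} by δ(·,1) → {s3,s5} and {s6}.
The partition is now stable with 4 blocks: {s2,s4} | {s3,s5} | {s1} | {s6}.
s5 and s3 lie in the same block of the stable partition, so they are equivalent — no string distinguishes them.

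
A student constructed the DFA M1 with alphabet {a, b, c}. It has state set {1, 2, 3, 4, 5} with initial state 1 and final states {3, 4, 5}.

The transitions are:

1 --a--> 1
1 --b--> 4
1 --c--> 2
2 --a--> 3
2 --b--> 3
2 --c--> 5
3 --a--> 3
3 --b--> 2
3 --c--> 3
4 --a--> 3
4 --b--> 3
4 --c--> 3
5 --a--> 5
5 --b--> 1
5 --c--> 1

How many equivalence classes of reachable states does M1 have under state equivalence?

P0 = {3,4,5} | {1,2}.
On input b, block {3,4,5} splits into {3,5} and {4}.
Refine {3,5} on symbol c: members go to different blocks, giving {3} and {5}.
On input a, block {1,2} splits into {1} and {2}.
The partition is now stable with 5 blocks: {3} | {1} | {4} | {5} | {2}.

5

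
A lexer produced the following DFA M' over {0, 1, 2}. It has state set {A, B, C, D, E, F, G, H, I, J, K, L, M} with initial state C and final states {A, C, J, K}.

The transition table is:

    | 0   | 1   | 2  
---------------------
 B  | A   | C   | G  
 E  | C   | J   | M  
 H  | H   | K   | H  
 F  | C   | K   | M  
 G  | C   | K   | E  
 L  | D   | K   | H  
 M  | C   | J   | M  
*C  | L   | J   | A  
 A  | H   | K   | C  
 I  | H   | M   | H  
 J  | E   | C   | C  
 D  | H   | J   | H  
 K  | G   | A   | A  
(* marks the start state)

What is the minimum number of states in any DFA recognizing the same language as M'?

4

States {B,F,I} cannot be reached from the start state, so discard them.
P0 = {A,C,J,K} | {D,E,G,H,L,M}.
Refine {D,E,G,H,L,M} on symbol 0: members go to different blocks, giving {D,H,L} and {E,G,M}.
On input 0, block {A,C,J,K} splits into {A,C} and {J,K}.
The partition is now stable with 4 blocks: {A,C} | {D,H,L} | {E,G,M} | {J,K}.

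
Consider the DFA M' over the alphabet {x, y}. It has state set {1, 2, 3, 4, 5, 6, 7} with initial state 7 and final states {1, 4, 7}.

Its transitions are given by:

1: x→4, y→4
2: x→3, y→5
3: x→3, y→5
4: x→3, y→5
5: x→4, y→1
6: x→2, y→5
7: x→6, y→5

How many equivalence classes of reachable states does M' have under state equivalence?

All states are reachable from the start state.
P0 = {1,4,7} | {2,3,5,6}.
On input x, block {1,4,7} splits into {4,7} and {1}.
Refine {2,3,5,6} on symbol x: members go to different blocks, giving {2,3,6} and {5}.
No further refinement is possible. Final partition (4 blocks): {4,7} | {2,3,6} | {1} | {5}.

4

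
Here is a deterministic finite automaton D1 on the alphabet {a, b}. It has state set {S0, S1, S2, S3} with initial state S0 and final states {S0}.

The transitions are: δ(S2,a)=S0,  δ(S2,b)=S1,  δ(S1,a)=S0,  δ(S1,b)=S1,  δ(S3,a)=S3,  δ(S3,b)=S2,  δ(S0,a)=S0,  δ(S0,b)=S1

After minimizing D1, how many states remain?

States {S2,S3} cannot be reached from the start state, so discard them.
Start with accepting vs non-accepting: {S0} | {S1}.
The partition is now stable with 2 blocks: {S0} | {S1}.

2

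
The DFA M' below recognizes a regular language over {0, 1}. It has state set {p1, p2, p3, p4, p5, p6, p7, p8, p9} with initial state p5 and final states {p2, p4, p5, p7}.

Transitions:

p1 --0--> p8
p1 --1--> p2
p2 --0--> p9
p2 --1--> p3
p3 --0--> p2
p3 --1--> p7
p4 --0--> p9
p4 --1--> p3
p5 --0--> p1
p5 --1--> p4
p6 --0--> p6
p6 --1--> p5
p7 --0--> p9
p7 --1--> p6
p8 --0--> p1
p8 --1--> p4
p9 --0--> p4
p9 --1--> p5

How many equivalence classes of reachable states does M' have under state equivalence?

7

P0 = {p2,p4,p5,p7} | {p1,p3,p6,p8,p9}.
On input 1, block {p2,p4,p5,p7} splits into {p2,p4,p7} and {p5}.
Refine {p1,p3,p6,p8,p9} on symbol 0: members go to different blocks, giving {p1,p6,p8} and {p3,p9}.
On input 1, block {p2,p4,p7} splits into {p2,p4} and {p7}.
Split {p1,p6,p8} by δ(·,1) → {p1,p8} and {p6}.
Split {p3,p9} by δ(·,1) → {p3} and {p9}.
No further refinement is possible. Final partition (7 blocks): {p2,p4} | {p1,p8} | {p5} | {p3} | {p7} | {p6} | {p9}.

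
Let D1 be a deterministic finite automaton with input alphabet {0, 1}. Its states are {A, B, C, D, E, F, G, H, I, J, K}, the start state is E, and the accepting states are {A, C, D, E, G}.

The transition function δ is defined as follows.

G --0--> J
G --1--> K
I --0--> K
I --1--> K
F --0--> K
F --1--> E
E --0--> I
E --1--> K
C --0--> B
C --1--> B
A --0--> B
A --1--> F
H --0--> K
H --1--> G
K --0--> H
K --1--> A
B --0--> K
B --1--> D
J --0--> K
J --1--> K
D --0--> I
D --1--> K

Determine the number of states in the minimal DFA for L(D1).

5

States {C} cannot be reached from the start state, so discard them.
P0 = {A,D,E,G} | {B,F,H,I,J,K}.
Split {B,F,H,I,J,K} by δ(·,1) → {B,F,H,K} and {I,J}.
Split {A,D,E,G} by δ(·,0) → {D,E,G} and {A}.
On input 1, block {B,F,H,K} splits into {B,F,H} and {K}.
No further refinement is possible. Final partition (5 blocks): {D,E,G} | {B,F,H} | {I,J} | {A} | {K}.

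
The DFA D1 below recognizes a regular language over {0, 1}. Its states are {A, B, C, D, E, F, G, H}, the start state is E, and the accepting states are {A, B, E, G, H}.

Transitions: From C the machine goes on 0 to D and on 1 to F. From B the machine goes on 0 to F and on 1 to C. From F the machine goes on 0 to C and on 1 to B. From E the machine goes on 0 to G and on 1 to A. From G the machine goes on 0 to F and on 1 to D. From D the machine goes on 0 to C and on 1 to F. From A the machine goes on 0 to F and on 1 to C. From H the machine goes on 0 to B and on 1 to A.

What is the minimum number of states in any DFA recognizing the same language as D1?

States {H} cannot be reached from the start state, so discard them.
P0 = {A,B,E,G} | {C,D,F}.
On input 0, block {A,B,E,G} splits into {A,B,G} and {E}.
Split {C,D,F} by δ(·,1) → {C,D} and {F}.
No further refinement is possible. Final partition (4 blocks): {A,B,G} | {C,D} | {E} | {F}.

4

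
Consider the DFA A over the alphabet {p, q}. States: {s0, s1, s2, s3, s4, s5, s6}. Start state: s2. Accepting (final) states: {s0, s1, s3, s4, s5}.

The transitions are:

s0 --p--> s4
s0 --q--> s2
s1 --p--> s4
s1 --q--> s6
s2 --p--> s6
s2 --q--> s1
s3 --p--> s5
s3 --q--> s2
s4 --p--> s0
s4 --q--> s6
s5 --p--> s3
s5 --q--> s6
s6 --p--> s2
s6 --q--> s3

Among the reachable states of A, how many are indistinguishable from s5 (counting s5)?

P0 = {s0,s1,s3,s4,s5} | {s2,s6}.
The partition is now stable with 2 blocks: {s0,s1,s3,s4,s5} | {s2,s6}.
State s5 belongs to the block {s0,s1,s3,s4,s5}, which has 5 states.

5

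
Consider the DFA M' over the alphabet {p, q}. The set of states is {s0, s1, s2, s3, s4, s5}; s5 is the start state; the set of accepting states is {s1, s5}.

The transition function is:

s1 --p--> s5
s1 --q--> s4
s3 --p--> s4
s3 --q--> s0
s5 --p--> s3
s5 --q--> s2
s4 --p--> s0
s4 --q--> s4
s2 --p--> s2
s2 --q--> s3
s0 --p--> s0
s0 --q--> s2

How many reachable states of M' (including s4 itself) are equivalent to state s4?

States {s1} cannot be reached from the start state, so discard them.
Initial partition by acceptance: {s5} | {s0,s2,s3,s4}.
The partition is now stable with 2 blocks: {s5} | {s0,s2,s3,s4}.
The equivalence class containing s4 is {s0,s2,s3,s4}, of size 4.

4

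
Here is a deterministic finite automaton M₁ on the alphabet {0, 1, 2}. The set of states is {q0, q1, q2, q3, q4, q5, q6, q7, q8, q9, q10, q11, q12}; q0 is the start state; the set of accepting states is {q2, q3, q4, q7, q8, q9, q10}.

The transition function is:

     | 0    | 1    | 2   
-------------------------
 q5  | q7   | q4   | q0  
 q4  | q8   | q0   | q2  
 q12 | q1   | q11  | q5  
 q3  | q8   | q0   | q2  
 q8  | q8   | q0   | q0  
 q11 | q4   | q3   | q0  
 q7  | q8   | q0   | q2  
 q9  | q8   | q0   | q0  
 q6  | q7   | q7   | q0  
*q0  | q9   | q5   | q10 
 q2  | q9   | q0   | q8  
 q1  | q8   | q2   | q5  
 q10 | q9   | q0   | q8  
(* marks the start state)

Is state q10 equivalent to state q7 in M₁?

No

States {q1,q3,q6,q11,q12} cannot be reached from the start state, so discard them.
Initial partition by acceptance: {q2,q4,q7,q8,q9,q10} | {q0,q5}.
On input 2, block {q2,q4,q7,q8,q9,q10} splits into {q2,q4,q7,q10} and {q8,q9}.
Split {q2,q4,q7,q10} by δ(·,2) → {q2,q10} and {q4,q7}.
On input 0, block {q0,q5} splits into {q0} and {q5}.
No further refinement is possible. Final partition (5 blocks): {q2,q10} | {q0} | {q8,q9} | {q4,q7} | {q5}.
q10 and q7 end up in different blocks, so they are distinguishable. For instance, the string '22' is accepted from only q7.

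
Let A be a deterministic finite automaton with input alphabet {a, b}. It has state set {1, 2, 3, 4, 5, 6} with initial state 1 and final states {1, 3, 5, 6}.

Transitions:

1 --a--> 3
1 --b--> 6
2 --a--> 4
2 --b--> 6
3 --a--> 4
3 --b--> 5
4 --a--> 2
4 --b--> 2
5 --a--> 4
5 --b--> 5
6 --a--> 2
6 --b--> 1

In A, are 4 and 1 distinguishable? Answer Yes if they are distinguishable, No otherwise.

All states are reachable from the start state.
Start with accepting vs non-accepting: {1,3,5,6} | {2,4}.
Split {1,3,5,6} by δ(·,a) → {3,5,6} and {1}.
Refine {3,5,6} on symbol b: members go to different blocks, giving {3,5} and {6}.
Split {2,4} by δ(·,b) → {2} and {4}.
No further refinement is possible. Final partition (5 blocks): {3,5} | {2} | {1} | {6} | {4}.
4 and 1 end up in different blocks, so they are distinguishable. For instance, the string 'ε' is accepted from only 1.

Yes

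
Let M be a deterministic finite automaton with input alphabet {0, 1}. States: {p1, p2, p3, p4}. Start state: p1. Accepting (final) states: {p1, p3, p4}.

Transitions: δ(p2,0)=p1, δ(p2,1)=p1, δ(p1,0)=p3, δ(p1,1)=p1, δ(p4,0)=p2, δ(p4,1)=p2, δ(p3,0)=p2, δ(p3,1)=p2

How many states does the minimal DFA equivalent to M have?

3

States {p4} cannot be reached from the start state, so discard them.
Initial partition by acceptance: {p1,p3} | {p2}.
Split {p1,p3} by δ(·,0) → {p1} and {p3}.
The partition is now stable with 3 blocks: {p1} | {p2} | {p3}.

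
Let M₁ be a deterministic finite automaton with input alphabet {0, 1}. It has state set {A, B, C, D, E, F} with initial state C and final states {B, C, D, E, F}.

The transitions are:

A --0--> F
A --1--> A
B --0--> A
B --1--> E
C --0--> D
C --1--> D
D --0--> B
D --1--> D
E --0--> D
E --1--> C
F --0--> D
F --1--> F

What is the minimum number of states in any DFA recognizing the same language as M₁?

All states are reachable from the start state.
Initial partition by acceptance: {B,C,D,E,F} | {A}.
Split {B,C,D,E,F} by δ(·,0) → {C,D,E,F} and {B}.
Split {C,D,E,F} by δ(·,0) → {C,E,F} and {D}.
On input 1, block {C,E,F} splits into {E,F} and {C}.
Refine {E,F} on symbol 1: members go to different blocks, giving {E} and {F}.
The partition is now stable with 6 blocks: {E} | {A} | {B} | {D} | {C} | {F}.

6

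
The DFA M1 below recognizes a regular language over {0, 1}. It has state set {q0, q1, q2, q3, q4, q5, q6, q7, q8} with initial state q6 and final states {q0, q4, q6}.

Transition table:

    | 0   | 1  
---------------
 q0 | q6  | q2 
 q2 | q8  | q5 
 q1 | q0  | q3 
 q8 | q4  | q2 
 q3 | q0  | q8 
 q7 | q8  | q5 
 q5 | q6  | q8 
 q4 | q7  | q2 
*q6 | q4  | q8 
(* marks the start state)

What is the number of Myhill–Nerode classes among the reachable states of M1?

5

Reachable states from the start: {q2,q4,q5,q6,q7,q8}. Unreachable: {q0,q1,q3} — drop them.
Initial partition by acceptance: {q4,q6} | {q2,q5,q7,q8}.
On input 0, block {q4,q6} splits into {q4} and {q6}.
Split {q2,q5,q7,q8} by δ(·,0) → {q2,q7} and {q5} and {q8}.
Stable partition: {q4} | {q2,q7} | {q6} | {q5} | {q8} — 5 equivalence classes.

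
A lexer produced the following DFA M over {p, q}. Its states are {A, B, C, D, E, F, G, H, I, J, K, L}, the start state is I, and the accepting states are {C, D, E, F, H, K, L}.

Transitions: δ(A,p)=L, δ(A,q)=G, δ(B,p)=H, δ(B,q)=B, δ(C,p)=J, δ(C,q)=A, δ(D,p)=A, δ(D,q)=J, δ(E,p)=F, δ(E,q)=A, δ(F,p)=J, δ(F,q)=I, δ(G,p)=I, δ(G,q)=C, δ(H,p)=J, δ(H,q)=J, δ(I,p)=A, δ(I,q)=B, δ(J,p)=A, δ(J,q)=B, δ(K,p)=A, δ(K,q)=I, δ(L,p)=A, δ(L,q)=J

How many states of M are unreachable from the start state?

4

No path from I leads to D, E, F, K; the other 8 states are all reachable.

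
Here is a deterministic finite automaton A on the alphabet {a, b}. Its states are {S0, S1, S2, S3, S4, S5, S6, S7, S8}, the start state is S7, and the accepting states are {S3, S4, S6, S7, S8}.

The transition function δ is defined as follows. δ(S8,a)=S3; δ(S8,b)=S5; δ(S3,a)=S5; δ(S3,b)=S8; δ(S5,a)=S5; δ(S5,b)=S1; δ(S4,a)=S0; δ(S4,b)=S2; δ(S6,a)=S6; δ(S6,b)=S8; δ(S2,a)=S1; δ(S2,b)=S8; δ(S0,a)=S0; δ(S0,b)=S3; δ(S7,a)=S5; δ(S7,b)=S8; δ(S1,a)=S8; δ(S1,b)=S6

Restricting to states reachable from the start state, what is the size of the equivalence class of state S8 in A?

First remove the unreachable states {S0,S2,S4}; 6 states remain.
Initial partition by acceptance: {S3,S6,S7,S8} | {S1,S5}.
Split {S3,S6,S7,S8} by δ(·,a) → {S3,S7} and {S6,S8}.
Split {S1,S5} by δ(·,a) → {S1} and {S5}.
Refine {S6,S8} on symbol a: members go to different blocks, giving {S6} and {S8}.
The partition is now stable with 5 blocks: {S3,S7} | {S1} | {S6} | {S5} | {S8}.
The equivalence class containing S8 is {S8}, of size 1.

1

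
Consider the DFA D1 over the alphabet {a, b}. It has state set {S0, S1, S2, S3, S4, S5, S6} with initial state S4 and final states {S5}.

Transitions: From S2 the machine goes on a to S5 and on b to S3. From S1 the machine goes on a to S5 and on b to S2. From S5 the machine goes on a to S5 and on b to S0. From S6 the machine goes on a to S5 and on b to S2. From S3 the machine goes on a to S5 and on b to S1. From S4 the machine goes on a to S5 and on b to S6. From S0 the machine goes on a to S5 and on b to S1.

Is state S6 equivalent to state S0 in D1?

Yes

Every state is reachable, so we keep all 7.
P0 = {S5} | {S0,S1,S2,S3,S4,S6}.
Stable partition: {S5} | {S0,S1,S2,S3,S4,S6} — 2 equivalence classes.
S6 and S0 lie in the same block of the stable partition, so they are equivalent — no string distinguishes them.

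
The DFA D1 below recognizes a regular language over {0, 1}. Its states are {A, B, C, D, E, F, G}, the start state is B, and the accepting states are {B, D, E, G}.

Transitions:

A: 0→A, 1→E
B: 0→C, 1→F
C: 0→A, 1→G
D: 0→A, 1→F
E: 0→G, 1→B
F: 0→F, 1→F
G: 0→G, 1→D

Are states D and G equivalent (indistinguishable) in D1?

No

All states are reachable from the start state.
Start with accepting vs non-accepting: {B,D,E,G} | {A,C,F}.
On input 0, block {B,D,E,G} splits into {B,D} and {E,G}.
On input 1, block {A,C,F} splits into {A,C} and {F}.
The partition is now stable with 4 blocks: {B,D} | {A,C} | {E,G} | {F}.
D and G end up in different blocks, so they are distinguishable. For instance, the string '0' is accepted from only G.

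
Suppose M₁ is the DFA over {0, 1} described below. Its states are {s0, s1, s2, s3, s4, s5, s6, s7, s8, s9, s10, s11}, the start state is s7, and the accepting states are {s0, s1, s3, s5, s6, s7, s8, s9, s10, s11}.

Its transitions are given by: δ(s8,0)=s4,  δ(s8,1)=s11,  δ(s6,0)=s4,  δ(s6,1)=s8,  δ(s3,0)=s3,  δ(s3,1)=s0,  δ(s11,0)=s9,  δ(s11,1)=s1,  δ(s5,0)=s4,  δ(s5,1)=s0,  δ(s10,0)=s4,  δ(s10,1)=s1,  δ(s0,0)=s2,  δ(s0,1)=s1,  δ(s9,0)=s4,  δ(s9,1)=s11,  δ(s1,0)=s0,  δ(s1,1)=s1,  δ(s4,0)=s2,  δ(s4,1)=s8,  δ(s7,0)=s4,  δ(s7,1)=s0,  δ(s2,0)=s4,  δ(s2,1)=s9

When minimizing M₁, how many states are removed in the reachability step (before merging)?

4

Starting at s7 and following transitions, the reachable set is {s0, s1, s2, s4, s7, s8, s9, s11}. That leaves s3, s5, s6, s10 unreachable — 4 in total.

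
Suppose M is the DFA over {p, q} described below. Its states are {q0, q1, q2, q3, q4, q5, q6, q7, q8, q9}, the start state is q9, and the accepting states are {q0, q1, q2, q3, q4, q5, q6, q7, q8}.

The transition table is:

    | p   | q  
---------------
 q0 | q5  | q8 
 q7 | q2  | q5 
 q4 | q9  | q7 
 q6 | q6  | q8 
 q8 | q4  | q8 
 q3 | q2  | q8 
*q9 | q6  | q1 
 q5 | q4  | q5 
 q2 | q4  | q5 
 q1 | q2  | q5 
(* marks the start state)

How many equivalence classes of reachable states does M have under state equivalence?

First remove the unreachable states {q0,q3}; 8 states remain.
P0 = {q1,q2,q4,q5,q6,q7,q8} | {q9}.
Refine {q1,q2,q4,q5,q6,q7,q8} on symbol p: members go to different blocks, giving {q1,q2,q5,q6,q7,q8} and {q4}.
Refine {q1,q2,q5,q6,q7,q8} on symbol p: members go to different blocks, giving {q1,q6,q7} and {q2,q5,q8}.
On input p, block {q1,q6,q7} splits into {q1,q7} and {q6}.
Stable partition: {q1,q7} | {q9} | {q4} | {q2,q5,q8} | {q6} — 5 equivalence classes.

5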